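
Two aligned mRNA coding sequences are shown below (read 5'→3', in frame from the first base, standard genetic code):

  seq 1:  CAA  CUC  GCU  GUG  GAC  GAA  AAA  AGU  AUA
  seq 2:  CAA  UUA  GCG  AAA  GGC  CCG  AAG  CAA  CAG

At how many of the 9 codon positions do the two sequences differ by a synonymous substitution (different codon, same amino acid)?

Codon 1: CAA Gln / CAA Gln — identical.
Codon 2: CUC Leu / UUA Leu — synonymous.
Codon 3: GCU Ala / GCG Ala — synonymous.
Codon 4: GUG Val / AAA Lys — nonsynonymous.
Codon 5: GAC Asp / GGC Gly — nonsynonymous.
Codon 6: GAA Glu / CCG Pro — nonsynonymous.
Codon 7: AAA Lys / AAG Lys — synonymous.
Codon 8: AGU Ser / CAA Gln — nonsynonymous.
Codon 9: AUA Ile / CAG Gln — nonsynonymous.
Synonymous differences: 3.

3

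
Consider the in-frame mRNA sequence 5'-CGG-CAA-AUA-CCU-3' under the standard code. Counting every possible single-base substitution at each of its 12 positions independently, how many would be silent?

10

Codon 1 (CGG, Arg): 4 synonymous substitutions.
Codon 2 (CAA, Gln): 1 synonymous substitution.
Codon 3 (AUA, Ile): 2 synonymous substitutions.
Codon 4 (CCU, Pro): 3 synonymous substitutions.
Total: 4 + 1 + 2 + 3 = 10.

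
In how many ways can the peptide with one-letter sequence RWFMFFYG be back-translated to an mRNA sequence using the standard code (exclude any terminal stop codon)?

Arg: 6 codons.
Trp: 1 codon.
Phe: 2 codons.
Met: 1 codon.
Phe: 2 codons.
Phe: 2 codons.
Tyr: 2 codons.
Gly: 4 codons.
6 × 1 × 2 × 1 × 2 × 2 × 2 × 4 = 384.

384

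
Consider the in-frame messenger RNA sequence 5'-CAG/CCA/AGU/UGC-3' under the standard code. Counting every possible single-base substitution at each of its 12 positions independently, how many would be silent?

6

Codon 1 (CAG, Gln): 1 synonymous substitution.
Codon 2 (CCA, Pro): 3 synonymous substitutions.
Codon 3 (AGU, Ser): 1 synonymous substitution.
Codon 4 (UGC, Cys): 1 synonymous substitution.
Total: 1 + 3 + 1 + 1 = 6.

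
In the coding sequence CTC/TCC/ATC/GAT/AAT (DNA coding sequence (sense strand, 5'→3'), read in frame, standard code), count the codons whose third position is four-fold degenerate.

Codon 1 CTC (Leu): third position 4-fold.
Codon 2 TCC (Ser): third position 4-fold.
Codon 3 ATC (Ile): third position 3-fold.
Codon 4 GAT (Asp): third position 2-fold.
Codon 5 AAT (Asn): third position 2-fold.
Four-fold degenerate third positions: 2.

2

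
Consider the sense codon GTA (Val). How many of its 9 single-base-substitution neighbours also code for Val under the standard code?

Position 1: none → 0 synonymous.
Position 2: none → 0 synonymous.
Position 3: GTT, GTC, GTG → 3 synonymous.
Total: 0 + 0 + 3 = 3.

3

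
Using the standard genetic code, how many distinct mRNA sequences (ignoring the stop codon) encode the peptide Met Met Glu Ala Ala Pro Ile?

Met: 1 codon.
Met: 1 codon.
Glu: 2 codons.
Ala: 4 codons.
Ala: 4 codons.
Pro: 4 codons.
Ile: 3 codons.
1 × 1 × 2 × 4 × 4 × 4 × 3 = 384.

384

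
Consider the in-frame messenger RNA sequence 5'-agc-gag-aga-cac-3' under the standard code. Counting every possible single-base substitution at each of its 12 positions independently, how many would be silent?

5

Codon 1 (AGC, Ser): 1 synonymous substitution.
Codon 2 (GAG, Glu): 1 synonymous substitution.
Codon 3 (AGA, Arg): 2 synonymous substitutions.
Codon 4 (CAC, His): 1 synonymous substitution.
Total: 1 + 1 + 2 + 1 = 5.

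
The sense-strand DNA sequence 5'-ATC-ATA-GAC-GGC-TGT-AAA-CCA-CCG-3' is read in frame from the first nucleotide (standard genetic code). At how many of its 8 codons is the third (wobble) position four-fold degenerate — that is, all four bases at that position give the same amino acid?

Codon 1 ATC (Ile): third position 3-fold.
Codon 2 ATA (Ile): third position 3-fold.
Codon 3 GAC (Asp): third position 2-fold.
Codon 4 GGC (Gly): third position 4-fold.
Codon 5 TGT (Cys): third position 2-fold.
Codon 6 AAA (Lys): third position 2-fold.
Codon 7 CCA (Pro): third position 4-fold.
Codon 8 CCG (Pro): third position 4-fold.
Four-fold degenerate third positions: 3.

3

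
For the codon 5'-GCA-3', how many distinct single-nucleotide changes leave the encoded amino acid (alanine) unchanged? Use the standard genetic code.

3

Position 1: none → 0 synonymous.
Position 2: none → 0 synonymous.
Position 3: GCU, GCC, GCG → 3 synonymous.
Total: 0 + 0 + 3 = 3.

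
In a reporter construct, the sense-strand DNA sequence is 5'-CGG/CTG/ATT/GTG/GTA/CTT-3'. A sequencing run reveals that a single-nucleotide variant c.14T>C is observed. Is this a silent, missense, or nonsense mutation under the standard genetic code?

Position 14 falls in codon 5: GTA → Val.
After the substitution the codon is GCA → Ala.
Val ≠ Ala, so this is a missense mutation.

missense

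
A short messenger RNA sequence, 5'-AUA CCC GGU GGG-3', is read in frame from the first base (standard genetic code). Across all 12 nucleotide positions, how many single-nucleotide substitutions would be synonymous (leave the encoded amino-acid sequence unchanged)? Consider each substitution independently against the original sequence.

Codon 1 (AUA, Ile): 2 synonymous substitutions.
Codon 2 (CCC, Pro): 3 synonymous substitutions.
Codon 3 (GGU, Gly): 3 synonymous substitutions.
Codon 4 (GGG, Gly): 3 synonymous substitutions.
Total: 2 + 3 + 3 + 3 = 11.

11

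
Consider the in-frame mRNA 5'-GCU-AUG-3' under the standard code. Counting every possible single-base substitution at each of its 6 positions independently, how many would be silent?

Codon 1 (GCU, Ala): 3 synonymous substitutions.
Codon 2 (AUG, Met): 0 synonymous substitutions.
Total: 3 + 0 = 3.

3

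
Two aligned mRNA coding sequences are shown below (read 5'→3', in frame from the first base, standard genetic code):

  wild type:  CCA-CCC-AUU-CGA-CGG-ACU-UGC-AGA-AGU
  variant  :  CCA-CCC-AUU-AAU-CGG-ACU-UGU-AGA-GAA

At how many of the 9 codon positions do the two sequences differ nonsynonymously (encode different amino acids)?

Codon 1: CCA Pro / CCA Pro — identical.
Codon 2: CCC Pro / CCC Pro — identical.
Codon 3: AUU Ile / AUU Ile — identical.
Codon 4: CGA Arg / AAU Asn — nonsynonymous.
Codon 5: CGG Arg / CGG Arg — identical.
Codon 6: ACU Thr / ACU Thr — identical.
Codon 7: UGC Cys / UGU Cys — synonymous.
Codon 8: AGA Arg / AGA Arg — identical.
Codon 9: AGU Ser / GAA Glu — nonsynonymous.
Nonsynonymous differences: 2.

2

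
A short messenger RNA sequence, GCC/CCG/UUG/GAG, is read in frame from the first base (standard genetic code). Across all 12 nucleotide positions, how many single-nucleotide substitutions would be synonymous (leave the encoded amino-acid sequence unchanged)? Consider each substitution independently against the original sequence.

9

Codon 1 (GCC, Ala): 3 synonymous substitutions.
Codon 2 (CCG, Pro): 3 synonymous substitutions.
Codon 3 (UUG, Leu): 2 synonymous substitutions.
Codon 4 (GAG, Glu): 1 synonymous substitution.
Total: 3 + 3 + 2 + 1 = 9.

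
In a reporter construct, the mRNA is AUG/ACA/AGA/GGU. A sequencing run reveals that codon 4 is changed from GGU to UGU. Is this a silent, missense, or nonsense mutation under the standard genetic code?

Position 10 falls in codon 4: GGU → Gly.
After the substitution the codon is UGU → Cys.
Gly ≠ Cys, so this is a missense mutation.

missense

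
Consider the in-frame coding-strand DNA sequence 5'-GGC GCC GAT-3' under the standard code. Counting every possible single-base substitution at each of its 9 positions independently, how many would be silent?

7

Codon 1 (GGC, Gly): 3 synonymous substitutions.
Codon 2 (GCC, Ala): 3 synonymous substitutions.
Codon 3 (GAT, Asp): 1 synonymous substitution.
Total: 3 + 3 + 1 = 7.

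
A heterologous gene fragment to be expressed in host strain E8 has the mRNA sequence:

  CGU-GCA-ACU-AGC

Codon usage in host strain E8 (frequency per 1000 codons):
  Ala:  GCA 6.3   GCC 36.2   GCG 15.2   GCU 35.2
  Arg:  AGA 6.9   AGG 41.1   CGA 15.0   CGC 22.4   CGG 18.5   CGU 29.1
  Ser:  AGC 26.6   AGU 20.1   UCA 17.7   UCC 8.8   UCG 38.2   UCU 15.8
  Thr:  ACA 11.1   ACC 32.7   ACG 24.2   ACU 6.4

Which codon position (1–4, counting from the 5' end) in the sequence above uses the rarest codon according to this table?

2

Codon 1 CGU (Arg): 29.1 per 1000.
Codon 2 GCA (Ala): 6.3 per 1000.
Codon 3 ACU (Thr): 6.4 per 1000.
Codon 4 AGC (Ser): 26.6 per 1000.
Lowest frequency is 6.3 at codon 2.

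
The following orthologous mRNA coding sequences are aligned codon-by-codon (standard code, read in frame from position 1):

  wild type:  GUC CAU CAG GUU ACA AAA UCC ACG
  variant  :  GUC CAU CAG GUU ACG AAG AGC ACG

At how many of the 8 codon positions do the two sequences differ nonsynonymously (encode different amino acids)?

0

Codon 1: GUC Val / GUC Val — identical.
Codon 2: CAU His / CAU His — identical.
Codon 3: CAG Gln / CAG Gln — identical.
Codon 4: GUU Val / GUU Val — identical.
Codon 5: ACA Thr / ACG Thr — synonymous.
Codon 6: AAA Lys / AAG Lys — synonymous.
Codon 7: UCC Ser / AGC Ser — synonymous.
Codon 8: ACG Thr / ACG Thr — identical.
Nonsynonymous differences: 0.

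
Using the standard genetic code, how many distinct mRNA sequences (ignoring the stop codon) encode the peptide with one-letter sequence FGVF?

Phe: 2 codons.
Gly: 4 codons.
Val: 4 codons.
Phe: 2 codons.
2 × 4 × 4 × 2 = 64.

64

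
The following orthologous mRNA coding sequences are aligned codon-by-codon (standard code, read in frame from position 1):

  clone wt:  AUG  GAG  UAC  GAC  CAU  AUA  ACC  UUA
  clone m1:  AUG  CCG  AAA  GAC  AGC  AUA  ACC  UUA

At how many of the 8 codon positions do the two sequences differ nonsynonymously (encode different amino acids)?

Codon 1: AUG Met / AUG Met — identical.
Codon 2: GAG Glu / CCG Pro — nonsynonymous.
Codon 3: UAC Tyr / AAA Lys — nonsynonymous.
Codon 4: GAC Asp / GAC Asp — identical.
Codon 5: CAU His / AGC Ser — nonsynonymous.
Codon 6: AUA Ile / AUA Ile — identical.
Codon 7: ACC Thr / ACC Thr — identical.
Codon 8: UUA Leu / UUA Leu — identical.
Nonsynonymous differences: 3.

3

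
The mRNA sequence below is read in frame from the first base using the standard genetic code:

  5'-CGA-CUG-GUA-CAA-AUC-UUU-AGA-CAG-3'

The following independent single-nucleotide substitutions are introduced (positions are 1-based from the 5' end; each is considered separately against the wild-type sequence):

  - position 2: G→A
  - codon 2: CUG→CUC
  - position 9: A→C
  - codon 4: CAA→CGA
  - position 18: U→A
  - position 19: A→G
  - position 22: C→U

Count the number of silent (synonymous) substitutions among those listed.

2

Codon 1: CGA (Arg) → CAA (Gln) — missense.
Codon 2: CUG (Leu) → CUC (Leu) — synonymous.
Codon 3: GUA (Val) → GUC (Val) — synonymous.
Codon 4: CAA (Gln) → CGA (Arg) — missense.
Codon 6: UUU (Phe) → UUA (Leu) — missense.
Codon 7: AGA (Arg) → GGA (Gly) — missense.
Codon 8: CAG (Gln) → UAG (Stop) — nonsense.
Synonymous: 2 of 7.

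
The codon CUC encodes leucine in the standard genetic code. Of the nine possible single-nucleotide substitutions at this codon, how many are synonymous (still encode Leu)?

Position 1: none → 0 synonymous.
Position 2: none → 0 synonymous.
Position 3: CUU, CUA, CUG → 3 synonymous.
Total: 0 + 0 + 3 = 3.

3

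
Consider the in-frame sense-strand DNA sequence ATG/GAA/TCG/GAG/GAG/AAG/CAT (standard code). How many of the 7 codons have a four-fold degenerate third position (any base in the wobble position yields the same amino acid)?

1

Codon 1 ATG (Met): third position 1-fold.
Codon 2 GAA (Glu): third position 2-fold.
Codon 3 TCG (Ser): third position 4-fold.
Codon 4 GAG (Glu): third position 2-fold.
Codon 5 GAG (Glu): third position 2-fold.
Codon 6 AAG (Lys): third position 2-fold.
Codon 7 CAT (His): third position 2-fold.
Four-fold degenerate third positions: 1.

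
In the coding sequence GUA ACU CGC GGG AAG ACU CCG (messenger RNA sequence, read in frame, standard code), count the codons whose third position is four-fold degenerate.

Codon 1 GUA (Val): third position 4-fold.
Codon 2 ACU (Thr): third position 4-fold.
Codon 3 CGC (Arg): third position 4-fold.
Codon 4 GGG (Gly): third position 4-fold.
Codon 5 AAG (Lys): third position 2-fold.
Codon 6 ACU (Thr): third position 4-fold.
Codon 7 CCG (Pro): third position 4-fold.
Four-fold degenerate third positions: 6.

6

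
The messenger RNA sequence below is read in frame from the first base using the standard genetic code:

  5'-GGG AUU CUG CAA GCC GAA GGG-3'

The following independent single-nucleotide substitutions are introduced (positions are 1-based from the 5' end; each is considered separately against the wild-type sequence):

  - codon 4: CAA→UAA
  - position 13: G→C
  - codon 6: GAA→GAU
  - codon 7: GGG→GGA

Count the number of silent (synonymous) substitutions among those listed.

Codon 4: CAA (Gln) → UAA (Stop) — nonsense.
Codon 5: GCC (Ala) → CCC (Pro) — missense.
Codon 6: GAA (Glu) → GAU (Asp) — missense.
Codon 7: GGG (Gly) → GGA (Gly) — synonymous.
Synonymous: 1 of 4.

1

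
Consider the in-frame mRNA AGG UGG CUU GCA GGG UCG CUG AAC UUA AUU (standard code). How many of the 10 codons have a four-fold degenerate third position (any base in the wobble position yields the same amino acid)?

Codon 1 AGG (Arg): third position 2-fold.
Codon 2 UGG (Trp): third position 1-fold.
Codon 3 CUU (Leu): third position 4-fold.
Codon 4 GCA (Ala): third position 4-fold.
Codon 5 GGG (Gly): third position 4-fold.
Codon 6 UCG (Ser): third position 4-fold.
Codon 7 CUG (Leu): third position 4-fold.
Codon 8 AAC (Asn): third position 2-fold.
Codon 9 UUA (Leu): third position 2-fold.
Codon 10 AUU (Ile): third position 3-fold.
Four-fold degenerate third positions: 5.

5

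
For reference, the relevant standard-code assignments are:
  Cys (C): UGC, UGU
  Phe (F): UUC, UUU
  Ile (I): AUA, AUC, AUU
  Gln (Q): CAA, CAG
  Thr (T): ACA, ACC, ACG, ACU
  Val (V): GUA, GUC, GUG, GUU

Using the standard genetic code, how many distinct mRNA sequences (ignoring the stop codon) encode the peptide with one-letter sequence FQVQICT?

Phe: 2 codons.
Gln: 2 codons.
Val: 4 codons.
Gln: 2 codons.
Ile: 3 codons.
Cys: 2 codons.
Thr: 4 codons.
2 × 2 × 4 × 2 × 3 × 2 × 4 = 768.

768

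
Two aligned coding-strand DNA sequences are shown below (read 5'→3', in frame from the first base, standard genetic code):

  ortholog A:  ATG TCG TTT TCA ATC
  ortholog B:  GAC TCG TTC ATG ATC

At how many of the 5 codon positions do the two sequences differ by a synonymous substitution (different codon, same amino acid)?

Codon 1: ATG Met / GAC Asp — nonsynonymous.
Codon 2: TCG Ser / TCG Ser — identical.
Codon 3: TTT Phe / TTC Phe — synonymous.
Codon 4: TCA Ser / ATG Met — nonsynonymous.
Codon 5: ATC Ile / ATC Ile — identical.
Synonymous differences: 1.

1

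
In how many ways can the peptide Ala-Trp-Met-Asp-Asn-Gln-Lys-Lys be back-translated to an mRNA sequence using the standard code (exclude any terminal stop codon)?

Ala: 4 codons.
Trp: 1 codon.
Met: 1 codon.
Asp: 2 codons.
Asn: 2 codons.
Gln: 2 codons.
Lys: 2 codons.
Lys: 2 codons.
4 × 1 × 1 × 2 × 2 × 2 × 2 × 2 = 128.

128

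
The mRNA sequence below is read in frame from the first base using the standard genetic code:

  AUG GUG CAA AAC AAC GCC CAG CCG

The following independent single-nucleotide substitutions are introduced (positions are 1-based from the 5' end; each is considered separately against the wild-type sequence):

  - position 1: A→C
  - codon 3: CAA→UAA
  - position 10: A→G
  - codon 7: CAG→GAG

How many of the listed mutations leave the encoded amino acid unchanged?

Codon 1: AUG (Met) → CUG (Leu) — missense.
Codon 3: CAA (Gln) → UAA (Stop) — nonsense.
Codon 4: AAC (Asn) → GAC (Asp) — missense.
Codon 7: CAG (Gln) → GAG (Glu) — missense.
Synonymous: 0 of 4.

0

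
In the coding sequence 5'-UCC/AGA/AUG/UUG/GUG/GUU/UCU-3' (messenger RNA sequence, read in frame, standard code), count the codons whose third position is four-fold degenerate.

4

Codon 1 UCC (Ser): third position 4-fold.
Codon 2 AGA (Arg): third position 2-fold.
Codon 3 AUG (Met): third position 1-fold.
Codon 4 UUG (Leu): third position 2-fold.
Codon 5 GUG (Val): third position 4-fold.
Codon 6 GUU (Val): third position 4-fold.
Codon 7 UCU (Ser): third position 4-fold.
Four-fold degenerate third positions: 4.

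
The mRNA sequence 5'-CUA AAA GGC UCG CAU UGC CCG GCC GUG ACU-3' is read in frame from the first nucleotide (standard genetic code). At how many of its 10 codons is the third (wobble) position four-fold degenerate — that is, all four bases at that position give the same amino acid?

7

Codon 1 CUA (Leu): third position 4-fold.
Codon 2 AAA (Lys): third position 2-fold.
Codon 3 GGC (Gly): third position 4-fold.
Codon 4 UCG (Ser): third position 4-fold.
Codon 5 CAU (His): third position 2-fold.
Codon 6 UGC (Cys): third position 2-fold.
Codon 7 CCG (Pro): third position 4-fold.
Codon 8 GCC (Ala): third position 4-fold.
Codon 9 GUG (Val): third position 4-fold.
Codon 10 ACU (Thr): third position 4-fold.
Four-fold degenerate third positions: 7.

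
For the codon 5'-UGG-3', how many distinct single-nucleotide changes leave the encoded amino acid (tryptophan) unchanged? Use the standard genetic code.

0

Position 1: none → 0 synonymous.
Position 2: none → 0 synonymous.
Position 3: none → 0 synonymous.
Total: 0 + 0 + 0 = 0.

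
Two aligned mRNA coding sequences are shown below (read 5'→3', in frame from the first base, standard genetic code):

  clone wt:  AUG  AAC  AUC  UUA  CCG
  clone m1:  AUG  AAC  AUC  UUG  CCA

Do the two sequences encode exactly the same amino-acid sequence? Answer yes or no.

yes

Codon 1: AUG Met / AUG Met — identical.
Codon 2: AAC Asn / AAC Asn — identical.
Codon 3: AUC Ile / AUC Ile — identical.
Codon 4: UUA Leu / UUG Leu — synonymous.
Codon 5: CCG Pro / CCA Pro — synonymous.
Nonsynonymous differences: 0 → same protein.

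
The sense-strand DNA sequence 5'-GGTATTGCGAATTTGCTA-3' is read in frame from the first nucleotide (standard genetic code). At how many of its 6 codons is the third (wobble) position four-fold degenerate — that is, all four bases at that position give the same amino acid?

3

Codon 1 GGT (Gly): third position 4-fold.
Codon 2 ATT (Ile): third position 3-fold.
Codon 3 GCG (Ala): third position 4-fold.
Codon 4 AAT (Asn): third position 2-fold.
Codon 5 TTG (Leu): third position 2-fold.
Codon 6 CTA (Leu): third position 4-fold.
Four-fold degenerate third positions: 3.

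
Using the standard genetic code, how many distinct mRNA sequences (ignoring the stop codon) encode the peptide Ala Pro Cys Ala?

128

Ala: 4 codons.
Pro: 4 codons.
Cys: 2 codons.
Ala: 4 codons.
4 × 4 × 2 × 4 = 128.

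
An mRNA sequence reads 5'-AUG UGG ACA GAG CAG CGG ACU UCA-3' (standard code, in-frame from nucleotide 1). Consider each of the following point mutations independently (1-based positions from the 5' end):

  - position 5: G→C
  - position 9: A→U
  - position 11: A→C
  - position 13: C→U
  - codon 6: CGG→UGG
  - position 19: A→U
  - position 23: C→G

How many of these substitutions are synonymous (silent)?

1

Codon 2: UGG (Trp) → UCG (Ser) — missense.
Codon 3: ACA (Thr) → ACU (Thr) — synonymous.
Codon 4: GAG (Glu) → GCG (Ala) — missense.
Codon 5: CAG (Gln) → UAG (Stop) — nonsense.
Codon 6: CGG (Arg) → UGG (Trp) — missense.
Codon 7: ACU (Thr) → UCU (Ser) — missense.
Codon 8: UCA (Ser) → UGA (Stop) — nonsense.
Synonymous: 1 of 7.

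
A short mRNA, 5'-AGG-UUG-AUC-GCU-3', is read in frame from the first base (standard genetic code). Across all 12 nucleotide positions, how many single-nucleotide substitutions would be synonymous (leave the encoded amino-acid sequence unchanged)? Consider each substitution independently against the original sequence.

Codon 1 (AGG, Arg): 2 synonymous substitutions.
Codon 2 (UUG, Leu): 2 synonymous substitutions.
Codon 3 (AUC, Ile): 2 synonymous substitutions.
Codon 4 (GCU, Ala): 3 synonymous substitutions.
Total: 2 + 2 + 2 + 3 = 9.

9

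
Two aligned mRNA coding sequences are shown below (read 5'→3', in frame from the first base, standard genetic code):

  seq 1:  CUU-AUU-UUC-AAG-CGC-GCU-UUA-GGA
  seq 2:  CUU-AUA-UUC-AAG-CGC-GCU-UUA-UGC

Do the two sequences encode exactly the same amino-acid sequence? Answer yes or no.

no

Codon 1: CUU Leu / CUU Leu — identical.
Codon 2: AUU Ile / AUA Ile — synonymous.
Codon 3: UUC Phe / UUC Phe — identical.
Codon 4: AAG Lys / AAG Lys — identical.
Codon 5: CGC Arg / CGC Arg — identical.
Codon 6: GCU Ala / GCU Ala — identical.
Codon 7: UUA Leu / UUA Leu — identical.
Codon 8: GGA Gly / UGC Cys — nonsynonymous.
Nonsynonymous differences: 1 → different protein.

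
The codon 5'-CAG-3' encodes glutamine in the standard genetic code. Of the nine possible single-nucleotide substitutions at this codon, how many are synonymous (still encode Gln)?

1

Position 1: none → 0 synonymous.
Position 2: none → 0 synonymous.
Position 3: CAA → 1 synonymous.
Total: 0 + 0 + 1 = 1.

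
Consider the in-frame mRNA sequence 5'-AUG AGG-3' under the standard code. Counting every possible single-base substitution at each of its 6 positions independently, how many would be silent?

Codon 1 (AUG, Met): 0 synonymous substitutions.
Codon 2 (AGG, Arg): 2 synonymous substitutions.
Total: 0 + 2 = 2.

2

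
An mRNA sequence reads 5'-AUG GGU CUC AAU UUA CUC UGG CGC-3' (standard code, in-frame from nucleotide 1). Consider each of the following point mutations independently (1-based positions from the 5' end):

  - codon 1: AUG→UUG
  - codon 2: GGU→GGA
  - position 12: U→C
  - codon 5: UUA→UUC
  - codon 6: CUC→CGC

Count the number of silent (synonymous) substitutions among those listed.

2

Codon 1: AUG (Met) → UUG (Leu) — missense.
Codon 2: GGU (Gly) → GGA (Gly) — synonymous.
Codon 4: AAU (Asn) → AAC (Asn) — synonymous.
Codon 5: UUA (Leu) → UUC (Phe) — missense.
Codon 6: CUC (Leu) → CGC (Arg) — missense.
Synonymous: 2 of 5.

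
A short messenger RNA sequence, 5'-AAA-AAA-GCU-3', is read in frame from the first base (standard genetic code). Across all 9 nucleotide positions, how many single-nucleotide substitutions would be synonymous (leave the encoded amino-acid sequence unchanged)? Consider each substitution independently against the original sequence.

Codon 1 (AAA, Lys): 1 synonymous substitution.
Codon 2 (AAA, Lys): 1 synonymous substitution.
Codon 3 (GCU, Ala): 3 synonymous substitutions.
Total: 1 + 1 + 3 = 5.

5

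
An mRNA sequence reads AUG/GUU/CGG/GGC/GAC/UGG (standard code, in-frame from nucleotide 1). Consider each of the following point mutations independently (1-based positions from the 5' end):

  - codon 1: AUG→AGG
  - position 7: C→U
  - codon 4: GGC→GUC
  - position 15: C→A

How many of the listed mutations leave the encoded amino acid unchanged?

0

Codon 1: AUG (Met) → AGG (Arg) — missense.
Codon 3: CGG (Arg) → UGG (Trp) — missense.
Codon 4: GGC (Gly) → GUC (Val) — missense.
Codon 5: GAC (Asp) → GAA (Glu) — missense.
Synonymous: 0 of 4.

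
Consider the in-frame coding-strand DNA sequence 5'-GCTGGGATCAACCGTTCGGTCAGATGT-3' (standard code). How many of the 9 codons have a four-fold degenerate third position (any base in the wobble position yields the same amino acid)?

5

Codon 1 GCT (Ala): third position 4-fold.
Codon 2 GGG (Gly): third position 4-fold.
Codon 3 ATC (Ile): third position 3-fold.
Codon 4 AAC (Asn): third position 2-fold.
Codon 5 CGT (Arg): third position 4-fold.
Codon 6 TCG (Ser): third position 4-fold.
Codon 7 GTC (Val): third position 4-fold.
Codon 8 AGA (Arg): third position 2-fold.
Codon 9 TGT (Cys): third position 2-fold.
Four-fold degenerate third positions: 5.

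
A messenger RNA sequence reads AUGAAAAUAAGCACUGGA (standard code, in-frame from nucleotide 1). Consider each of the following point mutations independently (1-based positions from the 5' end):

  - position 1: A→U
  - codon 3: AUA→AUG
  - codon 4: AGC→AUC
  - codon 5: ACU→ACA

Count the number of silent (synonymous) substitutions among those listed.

1

Codon 1: AUG (Met) → UUG (Leu) — missense.
Codon 3: AUA (Ile) → AUG (Met) — missense.
Codon 4: AGC (Ser) → AUC (Ile) — missense.
Codon 5: ACU (Thr) → ACA (Thr) — synonymous.
Synonymous: 1 of 4.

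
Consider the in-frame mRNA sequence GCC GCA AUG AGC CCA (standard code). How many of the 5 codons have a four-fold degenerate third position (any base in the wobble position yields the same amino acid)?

3

Codon 1 GCC (Ala): third position 4-fold.
Codon 2 GCA (Ala): third position 4-fold.
Codon 3 AUG (Met): third position 1-fold.
Codon 4 AGC (Ser): third position 2-fold.
Codon 5 CCA (Pro): third position 4-fold.
Four-fold degenerate third positions: 3.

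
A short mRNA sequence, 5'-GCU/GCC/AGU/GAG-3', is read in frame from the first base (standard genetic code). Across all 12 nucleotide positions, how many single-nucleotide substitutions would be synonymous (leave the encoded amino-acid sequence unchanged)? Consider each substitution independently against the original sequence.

Codon 1 (GCU, Ala): 3 synonymous substitutions.
Codon 2 (GCC, Ala): 3 synonymous substitutions.
Codon 3 (AGU, Ser): 1 synonymous substitution.
Codon 4 (GAG, Glu): 1 synonymous substitution.
Total: 3 + 3 + 1 + 1 = 8.

8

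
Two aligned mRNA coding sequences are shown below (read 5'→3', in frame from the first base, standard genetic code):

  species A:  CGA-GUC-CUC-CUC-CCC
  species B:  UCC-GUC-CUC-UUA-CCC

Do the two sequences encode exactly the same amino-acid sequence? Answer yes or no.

no

Codon 1: CGA Arg / UCC Ser — nonsynonymous.
Codon 2: GUC Val / GUC Val — identical.
Codon 3: CUC Leu / CUC Leu — identical.
Codon 4: CUC Leu / UUA Leu — synonymous.
Codon 5: CCC Pro / CCC Pro — identical.
Nonsynonymous differences: 1 → different protein.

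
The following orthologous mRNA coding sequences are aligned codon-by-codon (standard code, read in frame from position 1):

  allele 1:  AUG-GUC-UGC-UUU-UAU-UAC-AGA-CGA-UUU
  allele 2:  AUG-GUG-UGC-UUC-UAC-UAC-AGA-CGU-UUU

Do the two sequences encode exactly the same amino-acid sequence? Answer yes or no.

yes

Codon 1: AUG Met / AUG Met — identical.
Codon 2: GUC Val / GUG Val — synonymous.
Codon 3: UGC Cys / UGC Cys — identical.
Codon 4: UUU Phe / UUC Phe — synonymous.
Codon 5: UAU Tyr / UAC Tyr — synonymous.
Codon 6: UAC Tyr / UAC Tyr — identical.
Codon 7: AGA Arg / AGA Arg — identical.
Codon 8: CGA Arg / CGU Arg — synonymous.
Codon 9: UUU Phe / UUU Phe — identical.
Nonsynonymous differences: 0 → same protein.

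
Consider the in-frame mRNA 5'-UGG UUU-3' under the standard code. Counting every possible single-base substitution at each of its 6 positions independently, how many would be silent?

Codon 1 (UGG, Trp): 0 synonymous substitutions.
Codon 2 (UUU, Phe): 1 synonymous substitution.
Total: 0 + 1 = 1.

1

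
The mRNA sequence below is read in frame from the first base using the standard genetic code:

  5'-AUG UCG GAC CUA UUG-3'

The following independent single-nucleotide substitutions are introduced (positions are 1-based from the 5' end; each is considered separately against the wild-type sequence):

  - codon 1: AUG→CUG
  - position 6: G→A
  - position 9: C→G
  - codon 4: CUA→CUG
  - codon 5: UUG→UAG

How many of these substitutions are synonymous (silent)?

2

Codon 1: AUG (Met) → CUG (Leu) — missense.
Codon 2: UCG (Ser) → UCA (Ser) — synonymous.
Codon 3: GAC (Asp) → GAG (Glu) — missense.
Codon 4: CUA (Leu) → CUG (Leu) — synonymous.
Codon 5: UUG (Leu) → UAG (Stop) — nonsense.
Synonymous: 2 of 5.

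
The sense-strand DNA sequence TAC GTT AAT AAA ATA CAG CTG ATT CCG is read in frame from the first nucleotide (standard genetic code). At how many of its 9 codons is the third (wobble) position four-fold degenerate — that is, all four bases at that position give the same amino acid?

3

Codon 1 TAC (Tyr): third position 2-fold.
Codon 2 GTT (Val): third position 4-fold.
Codon 3 AAT (Asn): third position 2-fold.
Codon 4 AAA (Lys): third position 2-fold.
Codon 5 ATA (Ile): third position 3-fold.
Codon 6 CAG (Gln): third position 2-fold.
Codon 7 CTG (Leu): third position 4-fold.
Codon 8 ATT (Ile): third position 3-fold.
Codon 9 CCG (Pro): third position 4-fold.
Four-fold degenerate third positions: 3.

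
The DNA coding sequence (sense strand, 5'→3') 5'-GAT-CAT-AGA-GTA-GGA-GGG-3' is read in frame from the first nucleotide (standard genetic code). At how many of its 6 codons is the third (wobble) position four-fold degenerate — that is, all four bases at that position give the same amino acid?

Codon 1 GAT (Asp): third position 2-fold.
Codon 2 CAT (His): third position 2-fold.
Codon 3 AGA (Arg): third position 2-fold.
Codon 4 GTA (Val): third position 4-fold.
Codon 5 GGA (Gly): third position 4-fold.
Codon 6 GGG (Gly): third position 4-fold.
Four-fold degenerate third positions: 3.

3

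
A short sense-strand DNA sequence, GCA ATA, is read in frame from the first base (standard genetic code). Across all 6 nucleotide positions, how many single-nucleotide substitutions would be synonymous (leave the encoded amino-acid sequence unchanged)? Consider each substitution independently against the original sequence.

5

Codon 1 (GCA, Ala): 3 synonymous substitutions.
Codon 2 (ATA, Ile): 2 synonymous substitutions.
Total: 3 + 2 = 5.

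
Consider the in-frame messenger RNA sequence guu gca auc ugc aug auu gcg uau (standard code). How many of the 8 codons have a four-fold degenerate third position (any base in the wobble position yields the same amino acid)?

3

Codon 1 GUU (Val): third position 4-fold.
Codon 2 GCA (Ala): third position 4-fold.
Codon 3 AUC (Ile): third position 3-fold.
Codon 4 UGC (Cys): third position 2-fold.
Codon 5 AUG (Met): third position 1-fold.
Codon 6 AUU (Ile): third position 3-fold.
Codon 7 GCG (Ala): third position 4-fold.
Codon 8 UAU (Tyr): third position 2-fold.
Four-fold degenerate third positions: 3.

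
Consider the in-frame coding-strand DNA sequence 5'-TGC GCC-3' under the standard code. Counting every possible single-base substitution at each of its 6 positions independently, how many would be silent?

4

Codon 1 (TGC, Cys): 1 synonymous substitution.
Codon 2 (GCC, Ala): 3 synonymous substitutions.
Total: 1 + 3 = 4.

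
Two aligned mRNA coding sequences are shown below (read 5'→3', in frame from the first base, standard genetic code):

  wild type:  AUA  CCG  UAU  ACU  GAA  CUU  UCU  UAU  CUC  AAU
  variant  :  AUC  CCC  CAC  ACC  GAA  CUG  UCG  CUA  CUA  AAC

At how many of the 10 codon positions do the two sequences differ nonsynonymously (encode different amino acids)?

Codon 1: AUA Ile / AUC Ile — synonymous.
Codon 2: CCG Pro / CCC Pro — synonymous.
Codon 3: UAU Tyr / CAC His — nonsynonymous.
Codon 4: ACU Thr / ACC Thr — synonymous.
Codon 5: GAA Glu / GAA Glu — identical.
Codon 6: CUU Leu / CUG Leu — synonymous.
Codon 7: UCU Ser / UCG Ser — synonymous.
Codon 8: UAU Tyr / CUA Leu — nonsynonymous.
Codon 9: CUC Leu / CUA Leu — synonymous.
Codon 10: AAU Asn / AAC Asn — synonymous.
Nonsynonymous differences: 2.

2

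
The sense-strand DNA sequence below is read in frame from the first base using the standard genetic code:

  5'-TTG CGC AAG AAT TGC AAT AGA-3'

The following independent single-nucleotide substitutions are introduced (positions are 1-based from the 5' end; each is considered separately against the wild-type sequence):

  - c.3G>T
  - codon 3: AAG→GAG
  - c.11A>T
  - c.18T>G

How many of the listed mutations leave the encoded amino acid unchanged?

0

Codon 1: TTG (Leu) → TTT (Phe) — missense.
Codon 3: AAG (Lys) → GAG (Glu) — missense.
Codon 4: AAT (Asn) → ATT (Ile) — missense.
Codon 6: AAT (Asn) → AAG (Lys) — missense.
Synonymous: 0 of 4.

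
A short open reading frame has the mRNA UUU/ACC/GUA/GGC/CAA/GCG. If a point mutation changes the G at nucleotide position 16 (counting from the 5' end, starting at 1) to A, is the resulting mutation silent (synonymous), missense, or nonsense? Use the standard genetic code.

missense

Position 16 falls in codon 6: GCG → Ala.
After the substitution the codon is ACG → Thr.
Ala ≠ Thr, so this is a missense mutation.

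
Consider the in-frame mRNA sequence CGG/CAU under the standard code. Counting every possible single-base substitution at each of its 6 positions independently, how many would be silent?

5

Codon 1 (CGG, Arg): 4 synonymous substitutions.
Codon 2 (CAU, His): 1 synonymous substitution.
Total: 4 + 1 = 5.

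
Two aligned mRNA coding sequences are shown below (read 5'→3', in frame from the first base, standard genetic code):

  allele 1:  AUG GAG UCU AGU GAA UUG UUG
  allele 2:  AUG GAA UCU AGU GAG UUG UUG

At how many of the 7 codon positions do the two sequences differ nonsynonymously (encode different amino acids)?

Codon 1: AUG Met / AUG Met — identical.
Codon 2: GAG Glu / GAA Glu — synonymous.
Codon 3: UCU Ser / UCU Ser — identical.
Codon 4: AGU Ser / AGU Ser — identical.
Codon 5: GAA Glu / GAG Glu — synonymous.
Codon 6: UUG Leu / UUG Leu — identical.
Codon 7: UUG Leu / UUG Leu — identical.
Nonsynonymous differences: 0.

0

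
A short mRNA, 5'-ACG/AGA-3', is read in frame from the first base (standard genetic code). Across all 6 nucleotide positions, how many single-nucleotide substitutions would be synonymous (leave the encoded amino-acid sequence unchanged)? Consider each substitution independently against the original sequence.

Codon 1 (ACG, Thr): 3 synonymous substitutions.
Codon 2 (AGA, Arg): 2 synonymous substitutions.
Total: 3 + 2 = 5.

5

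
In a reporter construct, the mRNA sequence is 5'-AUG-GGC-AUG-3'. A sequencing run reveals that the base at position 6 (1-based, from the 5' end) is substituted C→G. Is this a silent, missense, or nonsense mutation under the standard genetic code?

Position 6 falls in codon 2: GGC → Gly.
After the substitution the codon is GGG → Gly.
Both encode Gly, so the change is synonymous.

silent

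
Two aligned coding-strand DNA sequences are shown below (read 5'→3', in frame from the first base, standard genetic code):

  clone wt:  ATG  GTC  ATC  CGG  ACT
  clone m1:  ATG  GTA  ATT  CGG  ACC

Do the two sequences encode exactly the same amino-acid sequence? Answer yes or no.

yes

Codon 1: ATG Met / ATG Met — identical.
Codon 2: GTC Val / GTA Val — synonymous.
Codon 3: ATC Ile / ATT Ile — synonymous.
Codon 4: CGG Arg / CGG Arg — identical.
Codon 5: ACT Thr / ACC Thr — synonymous.
Nonsynonymous differences: 0 → same protein.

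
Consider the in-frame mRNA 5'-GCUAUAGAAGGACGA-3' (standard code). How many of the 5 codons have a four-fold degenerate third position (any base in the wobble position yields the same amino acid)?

Codon 1 GCU (Ala): third position 4-fold.
Codon 2 AUA (Ile): third position 3-fold.
Codon 3 GAA (Glu): third position 2-fold.
Codon 4 GGA (Gly): third position 4-fold.
Codon 5 CGA (Arg): third position 4-fold.
Four-fold degenerate third positions: 3.

3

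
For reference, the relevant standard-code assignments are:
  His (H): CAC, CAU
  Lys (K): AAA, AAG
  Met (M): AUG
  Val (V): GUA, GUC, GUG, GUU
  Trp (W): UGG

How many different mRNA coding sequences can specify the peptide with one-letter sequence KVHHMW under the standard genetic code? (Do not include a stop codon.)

32

Lys: 2 codons.
Val: 4 codons.
His: 2 codons.
His: 2 codons.
Met: 1 codon.
Trp: 1 codon.
2 × 4 × 2 × 2 × 1 × 1 = 32.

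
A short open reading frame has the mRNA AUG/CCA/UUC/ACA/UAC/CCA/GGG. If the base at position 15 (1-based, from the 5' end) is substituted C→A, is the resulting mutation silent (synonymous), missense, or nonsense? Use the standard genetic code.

Position 15 falls in codon 5: UAC → Tyr.
After the substitution the codon is UAA → Stop.
The new codon is a stop codon, so this is a nonsense mutation.

nonsense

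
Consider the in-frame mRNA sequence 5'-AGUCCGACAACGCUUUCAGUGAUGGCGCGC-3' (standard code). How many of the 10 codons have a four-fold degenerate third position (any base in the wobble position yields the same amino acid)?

Codon 1 AGU (Ser): third position 2-fold.
Codon 2 CCG (Pro): third position 4-fold.
Codon 3 ACA (Thr): third position 4-fold.
Codon 4 ACG (Thr): third position 4-fold.
Codon 5 CUU (Leu): third position 4-fold.
Codon 6 UCA (Ser): third position 4-fold.
Codon 7 GUG (Val): third position 4-fold.
Codon 8 AUG (Met): third position 1-fold.
Codon 9 GCG (Ala): third position 4-fold.
Codon 10 CGC (Arg): third position 4-fold.
Four-fold degenerate third positions: 8.

8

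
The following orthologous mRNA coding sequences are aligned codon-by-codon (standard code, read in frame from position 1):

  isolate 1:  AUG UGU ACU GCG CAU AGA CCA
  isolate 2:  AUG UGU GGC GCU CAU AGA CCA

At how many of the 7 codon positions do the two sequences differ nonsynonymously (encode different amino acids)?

1

Codon 1: AUG Met / AUG Met — identical.
Codon 2: UGU Cys / UGU Cys — identical.
Codon 3: ACU Thr / GGC Gly — nonsynonymous.
Codon 4: GCG Ala / GCU Ala — synonymous.
Codon 5: CAU His / CAU His — identical.
Codon 6: AGA Arg / AGA Arg — identical.
Codon 7: CCA Pro / CCA Pro — identical.
Nonsynonymous differences: 1.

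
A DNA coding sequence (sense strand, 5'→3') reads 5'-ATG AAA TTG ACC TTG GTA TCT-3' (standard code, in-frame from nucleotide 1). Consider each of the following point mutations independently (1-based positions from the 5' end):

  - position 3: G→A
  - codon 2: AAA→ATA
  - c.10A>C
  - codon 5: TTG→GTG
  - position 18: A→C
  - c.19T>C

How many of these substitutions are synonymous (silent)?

Codon 1: ATG (Met) → ATA (Ile) — missense.
Codon 2: AAA (Lys) → ATA (Ile) — missense.
Codon 4: ACC (Thr) → CCC (Pro) — missense.
Codon 5: TTG (Leu) → GTG (Val) — missense.
Codon 6: GTA (Val) → GTC (Val) — synonymous.
Codon 7: TCT (Ser) → CCT (Pro) — missense.
Synonymous: 1 of 6.

1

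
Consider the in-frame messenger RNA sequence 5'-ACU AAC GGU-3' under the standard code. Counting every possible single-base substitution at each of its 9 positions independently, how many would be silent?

7

Codon 1 (ACU, Thr): 3 synonymous substitutions.
Codon 2 (AAC, Asn): 1 synonymous substitution.
Codon 3 (GGU, Gly): 3 synonymous substitutions.
Total: 3 + 1 + 3 = 7.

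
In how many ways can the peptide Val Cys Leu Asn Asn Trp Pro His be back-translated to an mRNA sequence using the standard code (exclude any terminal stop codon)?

Val: 4 codons.
Cys: 2 codons.
Leu: 6 codons.
Asn: 2 codons.
Asn: 2 codons.
Trp: 1 codon.
Pro: 4 codons.
His: 2 codons.
4 × 2 × 6 × 2 × 2 × 1 × 4 × 2 = 1536.

1536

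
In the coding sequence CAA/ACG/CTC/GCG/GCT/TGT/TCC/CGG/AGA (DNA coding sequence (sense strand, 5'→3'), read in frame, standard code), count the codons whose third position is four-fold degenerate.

Codon 1 CAA (Gln): third position 2-fold.
Codon 2 ACG (Thr): third position 4-fold.
Codon 3 CTC (Leu): third position 4-fold.
Codon 4 GCG (Ala): third position 4-fold.
Codon 5 GCT (Ala): third position 4-fold.
Codon 6 TGT (Cys): third position 2-fold.
Codon 7 TCC (Ser): third position 4-fold.
Codon 8 CGG (Arg): third position 4-fold.
Codon 9 AGA (Arg): third position 2-fold.
Four-fold degenerate third positions: 6.

6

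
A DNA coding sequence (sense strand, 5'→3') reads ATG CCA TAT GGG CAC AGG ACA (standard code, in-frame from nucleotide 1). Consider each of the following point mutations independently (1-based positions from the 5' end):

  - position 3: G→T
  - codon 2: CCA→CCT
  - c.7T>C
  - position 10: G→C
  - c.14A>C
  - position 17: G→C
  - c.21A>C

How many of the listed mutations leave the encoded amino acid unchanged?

Codon 1: ATG (Met) → ATT (Ile) — missense.
Codon 2: CCA (Pro) → CCT (Pro) — synonymous.
Codon 3: TAT (Tyr) → CAT (His) — missense.
Codon 4: GGG (Gly) → CGG (Arg) — missense.
Codon 5: CAC (His) → CCC (Pro) — missense.
Codon 6: AGG (Arg) → ACG (Thr) — missense.
Codon 7: ACA (Thr) → ACC (Thr) — synonymous.
Synonymous: 2 of 7.

2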